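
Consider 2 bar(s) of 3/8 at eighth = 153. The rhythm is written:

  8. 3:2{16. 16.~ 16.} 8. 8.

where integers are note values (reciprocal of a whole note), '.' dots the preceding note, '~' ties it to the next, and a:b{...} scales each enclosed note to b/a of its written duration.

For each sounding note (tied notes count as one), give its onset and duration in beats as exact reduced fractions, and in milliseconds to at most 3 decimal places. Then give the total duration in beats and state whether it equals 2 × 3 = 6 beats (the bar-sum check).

1) 0.0ms=0b +588.235ms=3/2b
2) 588.235ms=3/2b +196.078ms=1/2b
3) 784.314ms=2b +392.157ms=1b
4) 1176.471ms=3b +588.235ms=3/2b
5) 1764.706ms=9/2b +588.235ms=3/2b
Σ=6b of 6 (153bpm 3/8) — PASS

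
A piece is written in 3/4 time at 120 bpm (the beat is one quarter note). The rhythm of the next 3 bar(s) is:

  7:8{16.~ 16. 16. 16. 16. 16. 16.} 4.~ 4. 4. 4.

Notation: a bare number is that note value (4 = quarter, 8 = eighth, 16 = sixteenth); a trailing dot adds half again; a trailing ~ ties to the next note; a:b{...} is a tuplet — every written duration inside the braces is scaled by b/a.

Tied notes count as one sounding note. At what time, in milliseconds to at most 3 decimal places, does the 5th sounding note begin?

1. 0.0ms @ 0 + 428.571ms (6/7)
2. 428.571ms @ 6/7 + 214.286ms (3/7)
3. 642.857ms @ 9/7 + 214.286ms (3/7)
4. 857.143ms @ 12/7 + 214.286ms (3/7)
5. 1071.429ms @ 15/7 + 214.286ms (3/7)
6. 1285.714ms @ 18/7 + 214.286ms (3/7)
7. 1500.0ms @ 3 + 1500.0ms (3)
8. 3000.0ms @ 6 + 750.0ms (3/2)
9. 3750.0ms @ 15/2 + 750.0ms (3/2)

note 5 onset = 15/7b = 1071.429ms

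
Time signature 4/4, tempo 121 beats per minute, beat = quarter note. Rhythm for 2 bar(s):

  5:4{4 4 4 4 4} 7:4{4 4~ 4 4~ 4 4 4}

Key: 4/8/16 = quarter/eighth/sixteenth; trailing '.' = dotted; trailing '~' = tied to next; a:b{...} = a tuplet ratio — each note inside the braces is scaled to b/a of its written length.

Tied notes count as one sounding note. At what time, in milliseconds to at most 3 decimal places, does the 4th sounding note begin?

note 4 onset = 12/5b = 1190.083ms

1. 0.0ms @ 0 + 396.694ms (4/5)
2. 396.694ms @ 4/5 + 396.694ms (4/5)
3. 793.388ms @ 8/5 + 396.694ms (4/5)
4. 1190.083ms @ 12/5 + 396.694ms (4/5)
5. 1586.777ms @ 16/5 + 396.694ms (4/5)
6. 1983.471ms @ 4 + 283.353ms (4/7)
7. 2266.824ms @ 32/7 + 566.706ms (8/7)
8. 2833.53ms @ 40/7 + 566.706ms (8/7)
9. 3400.236ms @ 48/7 + 283.353ms (4/7)
10. 3683.589ms @ 52/7 + 283.353ms (4/7)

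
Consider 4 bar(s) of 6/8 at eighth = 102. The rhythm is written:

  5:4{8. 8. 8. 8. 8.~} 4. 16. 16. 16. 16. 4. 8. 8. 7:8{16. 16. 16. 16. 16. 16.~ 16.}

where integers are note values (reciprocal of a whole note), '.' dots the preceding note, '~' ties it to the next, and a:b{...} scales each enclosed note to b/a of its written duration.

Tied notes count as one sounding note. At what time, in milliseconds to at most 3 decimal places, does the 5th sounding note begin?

note 5 onset = 24/5b = 2823.529ms

1. 0.0ms @ 0 + 705.882ms (6/5)
2. 705.882ms @ 6/5 + 705.882ms (6/5)
3. 1411.765ms @ 12/5 + 705.882ms (6/5)
4. 2117.647ms @ 18/5 + 705.882ms (6/5)
5. 2823.529ms @ 24/5 + 2470.588ms (21/5)
6. 5294.118ms @ 9 + 441.176ms (3/4)
7. 5735.294ms @ 39/4 + 441.176ms (3/4)
8. 6176.471ms @ 21/2 + 441.176ms (3/4)
9. 6617.647ms @ 45/4 + 441.176ms (3/4)
10. 7058.824ms @ 12 + 1764.706ms (3)
11. 8823.529ms @ 15 + 882.353ms (3/2)
12. 9705.882ms @ 33/2 + 882.353ms (3/2)
13. 10588.235ms @ 18 + 504.202ms (6/7)
14. 11092.437ms @ 132/7 + 504.202ms (6/7)
15. 11596.639ms @ 138/7 + 504.202ms (6/7)
16. 12100.84ms @ 144/7 + 504.202ms (6/7)
17. 12605.042ms @ 150/7 + 504.202ms (6/7)
18. 13109.244ms @ 156/7 + 1008.403ms (12/7)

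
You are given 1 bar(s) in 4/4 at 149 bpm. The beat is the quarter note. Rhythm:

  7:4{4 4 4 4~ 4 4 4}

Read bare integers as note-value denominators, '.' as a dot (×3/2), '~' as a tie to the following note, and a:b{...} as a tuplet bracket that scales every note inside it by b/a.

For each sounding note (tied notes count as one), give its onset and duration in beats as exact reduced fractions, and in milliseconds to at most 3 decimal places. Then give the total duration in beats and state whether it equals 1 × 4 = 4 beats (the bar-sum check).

1) 0.0ms=0b +230.105ms=4/7b
2) 230.105ms=4/7b +230.105ms=4/7b
3) 460.211ms=8/7b +230.105ms=4/7b
4) 690.316ms=12/7b +460.211ms=8/7b
5) 1150.527ms=20/7b +230.105ms=4/7b
6) 1380.633ms=24/7b +230.105ms=4/7b
Σ=4b of 4 (149bpm 4/4) — PASS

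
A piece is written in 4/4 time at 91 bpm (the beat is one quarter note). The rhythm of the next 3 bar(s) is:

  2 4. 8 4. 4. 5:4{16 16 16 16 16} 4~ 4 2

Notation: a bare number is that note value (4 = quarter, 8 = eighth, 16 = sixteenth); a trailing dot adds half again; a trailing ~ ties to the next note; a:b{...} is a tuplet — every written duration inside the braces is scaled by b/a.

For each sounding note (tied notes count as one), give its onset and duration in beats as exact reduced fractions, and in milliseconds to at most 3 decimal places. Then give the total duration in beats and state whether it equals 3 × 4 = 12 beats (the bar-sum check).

1) 0.0ms=0b +1318.681ms=2b
2) 1318.681ms=2b +989.011ms=3/2b
3) 2307.692ms=7/2b +329.67ms=1/2b
4) 2637.363ms=4b +989.011ms=3/2b
5) 3626.374ms=11/2b +989.011ms=3/2b
6) 4615.385ms=7b +131.868ms=1/5b
7) 4747.253ms=36/5b +131.868ms=1/5b
8) 4879.121ms=37/5b +131.868ms=1/5b
9) 5010.989ms=38/5b +131.868ms=1/5b
10) 5142.857ms=39/5b +131.868ms=1/5b
11) 5274.725ms=8b +1318.681ms=2b
12) 6593.407ms=10b +1318.681ms=2b
Σ=12b of 12 (91bpm 4/4) — PASS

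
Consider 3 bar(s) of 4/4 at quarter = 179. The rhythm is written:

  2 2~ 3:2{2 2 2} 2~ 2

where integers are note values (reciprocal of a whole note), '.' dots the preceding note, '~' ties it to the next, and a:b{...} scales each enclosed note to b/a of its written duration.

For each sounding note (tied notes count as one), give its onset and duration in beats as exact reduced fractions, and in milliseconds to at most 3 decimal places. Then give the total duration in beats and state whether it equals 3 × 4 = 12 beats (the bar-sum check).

1) 0.0ms=0b +670.391ms=2b
2) 670.391ms=2b +1117.318ms=10/3b
3) 1787.709ms=16/3b +446.927ms=4/3b
4) 2234.637ms=20/3b +446.927ms=4/3b
5) 2681.564ms=8b +1340.782ms=4b
Σ=12b of 12 (179bpm 4/4) — PASS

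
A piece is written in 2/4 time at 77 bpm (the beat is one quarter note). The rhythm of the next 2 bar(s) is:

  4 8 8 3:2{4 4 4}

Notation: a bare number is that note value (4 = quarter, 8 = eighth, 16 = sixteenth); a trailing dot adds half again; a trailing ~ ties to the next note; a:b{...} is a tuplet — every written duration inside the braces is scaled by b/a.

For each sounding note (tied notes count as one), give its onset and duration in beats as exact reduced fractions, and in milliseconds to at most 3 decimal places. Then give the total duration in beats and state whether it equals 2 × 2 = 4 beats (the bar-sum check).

1) 0.0ms=0b +779.221ms=1b
2) 779.221ms=1b +389.61ms=1/2b
3) 1168.831ms=3/2b +389.61ms=1/2b
4) 1558.442ms=2b +519.481ms=2/3b
5) 2077.922ms=8/3b +519.481ms=2/3b
6) 2597.403ms=10/3b +519.481ms=2/3b
Σ=4b of 4 (77bpm 2/4) — PASS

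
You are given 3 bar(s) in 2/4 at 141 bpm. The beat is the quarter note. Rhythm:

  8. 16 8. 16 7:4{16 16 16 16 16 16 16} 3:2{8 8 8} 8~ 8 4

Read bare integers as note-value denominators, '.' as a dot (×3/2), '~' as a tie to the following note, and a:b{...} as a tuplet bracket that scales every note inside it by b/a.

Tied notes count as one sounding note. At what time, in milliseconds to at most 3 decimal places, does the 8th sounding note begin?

1. 0.0ms @ 0 + 319.149ms (3/4)
2. 319.149ms @ 3/4 + 106.383ms (1/4)
3. 425.532ms @ 1 + 319.149ms (3/4)
4. 744.681ms @ 7/4 + 106.383ms (1/4)
5. 851.064ms @ 2 + 60.79ms (1/7)
6. 911.854ms @ 15/7 + 60.79ms (1/7)
7. 972.644ms @ 16/7 + 60.79ms (1/7)
8. 1033.435ms @ 17/7 + 60.79ms (1/7)
9. 1094.225ms @ 18/7 + 60.79ms (1/7)
10. 1155.015ms @ 19/7 + 60.79ms (1/7)
11. 1215.805ms @ 20/7 + 60.79ms (1/7)
12. 1276.596ms @ 3 + 141.844ms (1/3)
13. 1418.44ms @ 10/3 + 141.844ms (1/3)
14. 1560.284ms @ 11/3 + 141.844ms (1/3)
15. 1702.128ms @ 4 + 425.532ms (1)
16. 2127.66ms @ 5 + 425.532ms (1)

note 8 onset = 17/7b = 1033.435ms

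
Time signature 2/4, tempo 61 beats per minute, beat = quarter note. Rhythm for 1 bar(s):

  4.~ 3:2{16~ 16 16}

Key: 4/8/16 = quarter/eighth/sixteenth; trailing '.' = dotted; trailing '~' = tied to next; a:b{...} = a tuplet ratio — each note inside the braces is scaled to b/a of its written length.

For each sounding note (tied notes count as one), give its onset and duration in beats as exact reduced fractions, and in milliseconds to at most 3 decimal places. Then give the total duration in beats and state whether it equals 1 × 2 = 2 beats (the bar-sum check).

1) 0.0ms=0b +1803.279ms=11/6b
2) 1803.279ms=11/6b +163.934ms=1/6b
Σ=2b of 2 (61bpm 2/4) — PASS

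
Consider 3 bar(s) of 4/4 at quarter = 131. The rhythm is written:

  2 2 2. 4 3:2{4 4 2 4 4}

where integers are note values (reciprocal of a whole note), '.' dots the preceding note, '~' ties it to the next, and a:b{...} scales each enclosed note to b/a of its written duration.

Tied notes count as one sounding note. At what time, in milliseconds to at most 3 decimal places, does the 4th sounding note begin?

note 4 onset = 7b = 3206.107ms

1. 0.0ms @ 0 + 916.031ms (2)
2. 916.031ms @ 2 + 916.031ms (2)
3. 1832.061ms @ 4 + 1374.046ms (3)
4. 3206.107ms @ 7 + 458.015ms (1)
5. 3664.122ms @ 8 + 305.344ms (2/3)
6. 3969.466ms @ 26/3 + 305.344ms (2/3)
7. 4274.809ms @ 28/3 + 610.687ms (4/3)
8. 4885.496ms @ 32/3 + 305.344ms (2/3)
9. 5190.84ms @ 34/3 + 305.344ms (2/3)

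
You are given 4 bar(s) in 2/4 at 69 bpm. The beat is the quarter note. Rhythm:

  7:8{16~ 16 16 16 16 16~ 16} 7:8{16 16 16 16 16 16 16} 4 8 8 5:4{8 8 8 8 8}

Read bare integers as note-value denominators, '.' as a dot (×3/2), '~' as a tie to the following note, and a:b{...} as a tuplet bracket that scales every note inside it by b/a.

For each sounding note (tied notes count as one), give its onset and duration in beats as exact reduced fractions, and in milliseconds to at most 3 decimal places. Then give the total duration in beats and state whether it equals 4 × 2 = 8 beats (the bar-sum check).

1) 0.0ms=0b +496.894ms=4/7b
2) 496.894ms=4/7b +248.447ms=2/7b
3) 745.342ms=6/7b +248.447ms=2/7b
4) 993.789ms=8/7b +248.447ms=2/7b
5) 1242.236ms=10/7b +496.894ms=4/7b
6) 1739.13ms=2b +248.447ms=2/7b
7) 1987.578ms=16/7b +248.447ms=2/7b
8) 2236.025ms=18/7b +248.447ms=2/7b
9) 2484.472ms=20/7b +248.447ms=2/7b
10) 2732.919ms=22/7b +248.447ms=2/7b
11) 2981.366ms=24/7b +248.447ms=2/7b
12) 3229.814ms=26/7b +248.447ms=2/7b
13) 3478.261ms=4b +869.565ms=1b
14) 4347.826ms=5b +434.783ms=1/2b
15) 4782.609ms=11/2b +434.783ms=1/2b
16) 5217.391ms=6b +347.826ms=2/5b
17) 5565.217ms=32/5b +347.826ms=2/5b
18) 5913.043ms=34/5b +347.826ms=2/5b
19) 6260.87ms=36/5b +347.826ms=2/5b
20) 6608.696ms=38/5b +347.826ms=2/5b
Σ=8b of 8 (69bpm 2/4) — PASS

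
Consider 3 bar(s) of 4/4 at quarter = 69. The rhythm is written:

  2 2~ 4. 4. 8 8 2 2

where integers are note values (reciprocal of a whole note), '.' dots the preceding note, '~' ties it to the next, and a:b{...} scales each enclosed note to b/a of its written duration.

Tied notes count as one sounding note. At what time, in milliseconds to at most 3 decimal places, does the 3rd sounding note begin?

note 3 onset = 11/2b = 4782.609ms

1. 0.0ms @ 0 + 1739.13ms (2)
2. 1739.13ms @ 2 + 3043.478ms (7/2)
3. 4782.609ms @ 11/2 + 1304.348ms (3/2)
4. 6086.957ms @ 7 + 434.783ms (1/2)
5. 6521.739ms @ 15/2 + 434.783ms (1/2)
6. 6956.522ms @ 8 + 1739.13ms (2)
7. 8695.652ms @ 10 + 1739.13ms (2)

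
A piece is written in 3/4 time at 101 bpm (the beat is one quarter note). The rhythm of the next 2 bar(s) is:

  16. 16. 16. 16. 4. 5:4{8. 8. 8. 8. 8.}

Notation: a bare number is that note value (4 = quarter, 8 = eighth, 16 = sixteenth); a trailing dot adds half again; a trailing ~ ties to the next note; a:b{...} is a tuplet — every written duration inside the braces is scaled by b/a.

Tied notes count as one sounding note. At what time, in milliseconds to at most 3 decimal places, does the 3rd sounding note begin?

1. 0.0ms @ 0 + 222.772ms (3/8)
2. 222.772ms @ 3/8 + 222.772ms (3/8)
3. 445.545ms @ 3/4 + 222.772ms (3/8)
4. 668.317ms @ 9/8 + 222.772ms (3/8)
5. 891.089ms @ 3/2 + 891.089ms (3/2)
6. 1782.178ms @ 3 + 356.436ms (3/5)
7. 2138.614ms @ 18/5 + 356.436ms (3/5)
8. 2495.05ms @ 21/5 + 356.436ms (3/5)
9. 2851.485ms @ 24/5 + 356.436ms (3/5)
10. 3207.921ms @ 27/5 + 356.436ms (3/5)

note 3 onset = 3/4b = 445.545ms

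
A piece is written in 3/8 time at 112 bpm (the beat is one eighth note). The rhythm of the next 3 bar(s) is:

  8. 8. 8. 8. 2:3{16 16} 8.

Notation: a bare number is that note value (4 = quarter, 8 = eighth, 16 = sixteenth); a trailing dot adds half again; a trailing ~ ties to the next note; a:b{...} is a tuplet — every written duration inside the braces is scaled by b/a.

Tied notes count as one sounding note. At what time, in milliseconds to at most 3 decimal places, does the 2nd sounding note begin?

note 2 onset = 3/2b = 803.571ms

1. 0.0ms @ 0 + 803.571ms (3/2)
2. 803.571ms @ 3/2 + 803.571ms (3/2)
3. 1607.143ms @ 3 + 803.571ms (3/2)
4. 2410.714ms @ 9/2 + 803.571ms (3/2)
5. 3214.286ms @ 6 + 401.786ms (3/4)
6. 3616.071ms @ 27/4 + 401.786ms (3/4)
7. 4017.857ms @ 15/2 + 803.571ms (3/2)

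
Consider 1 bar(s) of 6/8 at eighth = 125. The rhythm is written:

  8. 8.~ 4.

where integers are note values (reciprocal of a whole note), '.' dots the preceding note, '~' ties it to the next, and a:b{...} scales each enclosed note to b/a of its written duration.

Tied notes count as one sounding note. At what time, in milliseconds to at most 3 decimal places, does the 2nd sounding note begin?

note 2 onset = 3/2b = 720.0ms

1. 0.0ms @ 0 + 720.0ms (3/2)
2. 720.0ms @ 3/2 + 2160.0ms (9/2)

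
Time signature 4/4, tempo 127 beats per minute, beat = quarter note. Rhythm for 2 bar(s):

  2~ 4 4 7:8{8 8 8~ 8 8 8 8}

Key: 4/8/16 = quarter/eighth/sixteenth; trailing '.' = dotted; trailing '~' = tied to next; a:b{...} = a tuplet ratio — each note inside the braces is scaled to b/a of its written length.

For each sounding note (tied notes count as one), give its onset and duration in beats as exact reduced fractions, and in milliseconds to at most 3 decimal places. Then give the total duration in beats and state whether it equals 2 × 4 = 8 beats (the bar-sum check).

1) 0.0ms=0b +1417.323ms=3b
2) 1417.323ms=3b +472.441ms=1b
3) 1889.764ms=4b +269.966ms=4/7b
4) 2159.73ms=32/7b +269.966ms=4/7b
5) 2429.696ms=36/7b +539.933ms=8/7b
6) 2969.629ms=44/7b +269.966ms=4/7b
7) 3239.595ms=48/7b +269.966ms=4/7b
8) 3509.561ms=52/7b +269.966ms=4/7b
Σ=8b of 8 (127bpm 4/4) — PASS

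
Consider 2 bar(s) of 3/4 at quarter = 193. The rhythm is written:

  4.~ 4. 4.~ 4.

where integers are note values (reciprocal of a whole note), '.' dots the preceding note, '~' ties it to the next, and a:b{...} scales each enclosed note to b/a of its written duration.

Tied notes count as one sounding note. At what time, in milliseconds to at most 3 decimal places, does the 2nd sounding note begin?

note 2 onset = 3b = 932.642ms

1. 0.0ms @ 0 + 932.642ms (3)
2. 932.642ms @ 3 + 932.642ms (3)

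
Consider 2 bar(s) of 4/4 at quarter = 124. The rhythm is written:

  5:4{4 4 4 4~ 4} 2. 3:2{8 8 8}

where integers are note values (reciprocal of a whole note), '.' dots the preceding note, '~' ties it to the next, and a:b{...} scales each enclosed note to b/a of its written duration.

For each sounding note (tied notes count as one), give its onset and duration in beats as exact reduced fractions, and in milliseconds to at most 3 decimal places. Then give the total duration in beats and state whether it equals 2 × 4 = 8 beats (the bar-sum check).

1) 0.0ms=0b +387.097ms=4/5b
2) 387.097ms=4/5b +387.097ms=4/5b
3) 774.194ms=8/5b +387.097ms=4/5b
4) 1161.29ms=12/5b +774.194ms=8/5b
5) 1935.484ms=4b +1451.613ms=3b
6) 3387.097ms=7b +161.29ms=1/3b
7) 3548.387ms=22/3b +161.29ms=1/3b
8) 3709.677ms=23/3b +161.29ms=1/3b
Σ=8b of 8 (124bpm 4/4) — PASS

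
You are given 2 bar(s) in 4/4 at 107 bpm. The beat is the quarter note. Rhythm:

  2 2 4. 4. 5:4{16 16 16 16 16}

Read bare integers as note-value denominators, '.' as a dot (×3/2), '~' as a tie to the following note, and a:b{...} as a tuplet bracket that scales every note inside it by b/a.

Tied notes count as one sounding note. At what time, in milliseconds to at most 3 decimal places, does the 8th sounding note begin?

1. 0.0ms @ 0 + 1121.495ms (2)
2. 1121.495ms @ 2 + 1121.495ms (2)
3. 2242.991ms @ 4 + 841.121ms (3/2)
4. 3084.112ms @ 11/2 + 841.121ms (3/2)
5. 3925.234ms @ 7 + 112.15ms (1/5)
6. 4037.383ms @ 36/5 + 112.15ms (1/5)
7. 4149.533ms @ 37/5 + 112.15ms (1/5)
8. 4261.682ms @ 38/5 + 112.15ms (1/5)
9. 4373.832ms @ 39/5 + 112.15ms (1/5)

note 8 onset = 38/5b = 4261.682ms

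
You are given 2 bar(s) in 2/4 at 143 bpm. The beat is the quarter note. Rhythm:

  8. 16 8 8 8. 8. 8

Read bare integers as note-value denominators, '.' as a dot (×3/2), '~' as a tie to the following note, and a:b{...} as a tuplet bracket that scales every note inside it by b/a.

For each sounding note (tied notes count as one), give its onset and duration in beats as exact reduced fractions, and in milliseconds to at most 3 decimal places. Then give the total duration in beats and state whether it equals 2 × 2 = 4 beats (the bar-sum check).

1) 0.0ms=0b +314.685ms=3/4b
2) 314.685ms=3/4b +104.895ms=1/4b
3) 419.58ms=1b +209.79ms=1/2b
4) 629.371ms=3/2b +209.79ms=1/2b
5) 839.161ms=2b +314.685ms=3/4b
6) 1153.846ms=11/4b +314.685ms=3/4b
7) 1468.531ms=7/2b +209.79ms=1/2b
Σ=4b of 4 (143bpm 2/4) — PASS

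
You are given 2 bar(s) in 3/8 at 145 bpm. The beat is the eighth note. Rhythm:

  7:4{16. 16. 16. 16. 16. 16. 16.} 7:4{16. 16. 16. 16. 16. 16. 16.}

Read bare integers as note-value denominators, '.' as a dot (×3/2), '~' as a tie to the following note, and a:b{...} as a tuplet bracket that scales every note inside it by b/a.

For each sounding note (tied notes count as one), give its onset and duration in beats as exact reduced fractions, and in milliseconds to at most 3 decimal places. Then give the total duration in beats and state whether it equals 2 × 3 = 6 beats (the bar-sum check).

1) 0.0ms=0b +177.34ms=3/7b
2) 177.34ms=3/7b +177.34ms=3/7b
3) 354.68ms=6/7b +177.34ms=3/7b
4) 532.02ms=9/7b +177.34ms=3/7b
5) 709.36ms=12/7b +177.34ms=3/7b
6) 886.7ms=15/7b +177.34ms=3/7b
7) 1064.039ms=18/7b +177.34ms=3/7b
8) 1241.379ms=3b +177.34ms=3/7b
9) 1418.719ms=24/7b +177.34ms=3/7b
10) 1596.059ms=27/7b +177.34ms=3/7b
11) 1773.399ms=30/7b +177.34ms=3/7b
12) 1950.739ms=33/7b +177.34ms=3/7b
13) 2128.079ms=36/7b +177.34ms=3/7b
14) 2305.419ms=39/7b +177.34ms=3/7b
Σ=6b of 6 (145bpm 3/8) — PASS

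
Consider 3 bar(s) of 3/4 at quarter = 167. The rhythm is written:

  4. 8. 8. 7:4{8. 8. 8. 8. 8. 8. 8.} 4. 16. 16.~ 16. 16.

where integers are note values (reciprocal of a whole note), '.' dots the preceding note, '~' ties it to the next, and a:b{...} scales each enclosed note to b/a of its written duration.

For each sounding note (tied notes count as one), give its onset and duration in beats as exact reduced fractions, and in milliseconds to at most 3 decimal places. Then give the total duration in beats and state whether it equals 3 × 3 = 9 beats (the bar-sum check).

1) 0.0ms=0b +538.922ms=3/2b
2) 538.922ms=3/2b +269.461ms=3/4b
3) 808.383ms=9/4b +269.461ms=3/4b
4) 1077.844ms=3b +153.978ms=3/7b
5) 1231.822ms=24/7b +153.978ms=3/7b
6) 1385.8ms=27/7b +153.978ms=3/7b
7) 1539.778ms=30/7b +153.978ms=3/7b
8) 1693.755ms=33/7b +153.978ms=3/7b
9) 1847.733ms=36/7b +153.978ms=3/7b
10) 2001.711ms=39/7b +153.978ms=3/7b
11) 2155.689ms=6b +538.922ms=3/2b
12) 2694.611ms=15/2b +134.731ms=3/8b
13) 2829.341ms=63/8b +269.461ms=3/4b
14) 3098.802ms=69/8b +134.731ms=3/8b
Σ=9b of 9 (167bpm 3/4) — PASS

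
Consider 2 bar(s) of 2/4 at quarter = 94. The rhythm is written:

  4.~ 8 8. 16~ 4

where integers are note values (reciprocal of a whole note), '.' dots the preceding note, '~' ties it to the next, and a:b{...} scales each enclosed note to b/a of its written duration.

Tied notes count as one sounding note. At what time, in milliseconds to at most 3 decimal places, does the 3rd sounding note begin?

1. 0.0ms @ 0 + 1276.596ms (2)
2. 1276.596ms @ 2 + 478.723ms (3/4)
3. 1755.319ms @ 11/4 + 797.872ms (5/4)

note 3 onset = 11/4b = 1755.319ms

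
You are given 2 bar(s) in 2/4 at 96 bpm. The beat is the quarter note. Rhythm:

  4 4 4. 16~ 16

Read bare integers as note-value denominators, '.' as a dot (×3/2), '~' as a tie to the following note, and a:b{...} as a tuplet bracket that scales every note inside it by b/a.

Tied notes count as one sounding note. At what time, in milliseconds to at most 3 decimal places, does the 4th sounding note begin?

1. 0.0ms @ 0 + 625.0ms (1)
2. 625.0ms @ 1 + 625.0ms (1)
3. 1250.0ms @ 2 + 937.5ms (3/2)
4. 2187.5ms @ 7/2 + 312.5ms (1/2)

note 4 onset = 7/2b = 2187.5ms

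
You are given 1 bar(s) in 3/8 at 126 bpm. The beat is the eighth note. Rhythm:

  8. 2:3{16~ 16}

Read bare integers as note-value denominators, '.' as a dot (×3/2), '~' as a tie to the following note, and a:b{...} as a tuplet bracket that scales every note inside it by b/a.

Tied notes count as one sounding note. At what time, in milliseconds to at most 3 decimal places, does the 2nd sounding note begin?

1. 0.0ms @ 0 + 714.286ms (3/2)
2. 714.286ms @ 3/2 + 714.286ms (3/2)

note 2 onset = 3/2b = 714.286ms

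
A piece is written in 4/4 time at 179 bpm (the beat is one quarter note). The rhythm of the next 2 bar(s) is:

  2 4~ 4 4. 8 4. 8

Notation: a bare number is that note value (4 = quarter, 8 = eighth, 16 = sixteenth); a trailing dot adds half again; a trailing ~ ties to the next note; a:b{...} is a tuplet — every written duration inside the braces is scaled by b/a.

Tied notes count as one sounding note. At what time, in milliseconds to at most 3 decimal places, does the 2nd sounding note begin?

note 2 onset = 2b = 670.391ms

1. 0.0ms @ 0 + 670.391ms (2)
2. 670.391ms @ 2 + 670.391ms (2)
3. 1340.782ms @ 4 + 502.793ms (3/2)
4. 1843.575ms @ 11/2 + 167.598ms (1/2)
5. 2011.173ms @ 6 + 502.793ms (3/2)
6. 2513.966ms @ 15/2 + 167.598ms (1/2)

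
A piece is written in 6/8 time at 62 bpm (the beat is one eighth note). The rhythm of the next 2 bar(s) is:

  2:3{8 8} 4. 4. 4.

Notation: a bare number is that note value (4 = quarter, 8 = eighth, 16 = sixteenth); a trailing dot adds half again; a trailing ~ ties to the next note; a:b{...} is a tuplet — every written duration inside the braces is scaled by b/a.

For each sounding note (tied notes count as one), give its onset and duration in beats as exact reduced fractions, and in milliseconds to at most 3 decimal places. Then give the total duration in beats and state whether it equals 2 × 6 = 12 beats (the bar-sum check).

1) 0.0ms=0b +1451.613ms=3/2b
2) 1451.613ms=3/2b +1451.613ms=3/2b
3) 2903.226ms=3b +2903.226ms=3b
4) 5806.452ms=6b +2903.226ms=3b
5) 8709.677ms=9b +2903.226ms=3b
Σ=12b of 12 (62bpm 6/8) — PASS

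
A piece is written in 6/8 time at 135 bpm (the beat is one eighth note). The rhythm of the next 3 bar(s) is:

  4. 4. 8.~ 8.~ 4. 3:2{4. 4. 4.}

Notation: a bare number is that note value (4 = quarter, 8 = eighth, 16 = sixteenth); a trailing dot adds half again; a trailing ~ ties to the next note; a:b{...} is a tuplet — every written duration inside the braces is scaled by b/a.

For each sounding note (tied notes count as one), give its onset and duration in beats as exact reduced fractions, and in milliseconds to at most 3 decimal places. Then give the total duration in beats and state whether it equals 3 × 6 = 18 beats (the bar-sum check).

1) 0.0ms=0b +1333.333ms=3b
2) 1333.333ms=3b +1333.333ms=3b
3) 2666.667ms=6b +2666.667ms=6b
4) 5333.333ms=12b +888.889ms=2b
5) 6222.222ms=14b +888.889ms=2b
6) 7111.111ms=16b +888.889ms=2b
Σ=18b of 18 (135bpm 6/8) — PASS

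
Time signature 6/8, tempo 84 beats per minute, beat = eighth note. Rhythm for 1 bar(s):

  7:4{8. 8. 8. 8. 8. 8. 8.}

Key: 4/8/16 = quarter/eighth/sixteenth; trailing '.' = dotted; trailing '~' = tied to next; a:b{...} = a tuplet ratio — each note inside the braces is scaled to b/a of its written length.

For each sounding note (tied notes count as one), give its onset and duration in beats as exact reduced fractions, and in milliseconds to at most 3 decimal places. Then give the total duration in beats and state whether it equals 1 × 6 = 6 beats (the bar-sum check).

1) 0.0ms=0b +612.245ms=6/7b
2) 612.245ms=6/7b +612.245ms=6/7b
3) 1224.49ms=12/7b +612.245ms=6/7b
4) 1836.735ms=18/7b +612.245ms=6/7b
5) 2448.98ms=24/7b +612.245ms=6/7b
6) 3061.224ms=30/7b +612.245ms=6/7b
7) 3673.469ms=36/7b +612.245ms=6/7b
Σ=6b of 6 (84bpm 6/8) — PASS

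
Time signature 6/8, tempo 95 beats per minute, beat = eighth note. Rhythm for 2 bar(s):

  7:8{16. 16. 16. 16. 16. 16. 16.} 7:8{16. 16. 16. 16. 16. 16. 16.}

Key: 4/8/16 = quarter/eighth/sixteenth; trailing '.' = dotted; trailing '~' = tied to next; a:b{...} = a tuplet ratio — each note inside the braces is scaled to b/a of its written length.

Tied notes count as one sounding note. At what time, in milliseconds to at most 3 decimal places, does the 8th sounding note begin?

note 8 onset = 6b = 3789.474ms

1. 0.0ms @ 0 + 541.353ms (6/7)
2. 541.353ms @ 6/7 + 541.353ms (6/7)
3. 1082.707ms @ 12/7 + 541.353ms (6/7)
4. 1624.06ms @ 18/7 + 541.353ms (6/7)
5. 2165.414ms @ 24/7 + 541.353ms (6/7)
6. 2706.767ms @ 30/7 + 541.353ms (6/7)
7. 3248.12ms @ 36/7 + 541.353ms (6/7)
8. 3789.474ms @ 6 + 541.353ms (6/7)
9. 4330.827ms @ 48/7 + 541.353ms (6/7)
10. 4872.18ms @ 54/7 + 541.353ms (6/7)
11. 5413.534ms @ 60/7 + 541.353ms (6/7)
12. 5954.887ms @ 66/7 + 541.353ms (6/7)
13. 6496.241ms @ 72/7 + 541.353ms (6/7)
14. 7037.594ms @ 78/7 + 541.353ms (6/7)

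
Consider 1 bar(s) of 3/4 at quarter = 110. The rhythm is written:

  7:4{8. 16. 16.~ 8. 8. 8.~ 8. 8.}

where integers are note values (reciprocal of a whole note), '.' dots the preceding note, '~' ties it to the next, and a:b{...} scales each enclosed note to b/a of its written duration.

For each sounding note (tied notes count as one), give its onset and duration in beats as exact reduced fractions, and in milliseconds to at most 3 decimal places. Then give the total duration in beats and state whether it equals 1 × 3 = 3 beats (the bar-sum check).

1) 0.0ms=0b +233.766ms=3/7b
2) 233.766ms=3/7b +116.883ms=3/14b
3) 350.649ms=9/14b +350.649ms=9/14b
4) 701.299ms=9/7b +233.766ms=3/7b
5) 935.065ms=12/7b +467.532ms=6/7b
6) 1402.597ms=18/7b +233.766ms=3/7b
Σ=3b of 3 (110bpm 3/4) — PASS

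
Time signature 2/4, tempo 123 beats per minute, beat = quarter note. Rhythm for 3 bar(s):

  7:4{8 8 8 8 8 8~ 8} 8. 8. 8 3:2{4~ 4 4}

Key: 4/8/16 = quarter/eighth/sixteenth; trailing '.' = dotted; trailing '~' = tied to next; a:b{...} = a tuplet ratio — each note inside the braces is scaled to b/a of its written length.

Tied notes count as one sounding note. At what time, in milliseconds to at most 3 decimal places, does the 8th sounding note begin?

note 8 onset = 11/4b = 1341.463ms

1. 0.0ms @ 0 + 139.373ms (2/7)
2. 139.373ms @ 2/7 + 139.373ms (2/7)
3. 278.746ms @ 4/7 + 139.373ms (2/7)
4. 418.118ms @ 6/7 + 139.373ms (2/7)
5. 557.491ms @ 8/7 + 139.373ms (2/7)
6. 696.864ms @ 10/7 + 278.746ms (4/7)
7. 975.61ms @ 2 + 365.854ms (3/4)
8. 1341.463ms @ 11/4 + 365.854ms (3/4)
9. 1707.317ms @ 7/2 + 243.902ms (1/2)
10. 1951.22ms @ 4 + 650.407ms (4/3)
11. 2601.626ms @ 16/3 + 325.203ms (2/3)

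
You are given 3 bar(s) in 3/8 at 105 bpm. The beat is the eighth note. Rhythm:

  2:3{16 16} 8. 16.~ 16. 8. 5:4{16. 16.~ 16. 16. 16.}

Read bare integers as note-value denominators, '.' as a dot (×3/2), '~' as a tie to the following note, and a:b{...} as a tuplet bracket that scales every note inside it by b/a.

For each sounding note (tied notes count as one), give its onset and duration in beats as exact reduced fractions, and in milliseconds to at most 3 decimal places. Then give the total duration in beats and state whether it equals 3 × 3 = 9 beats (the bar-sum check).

1) 0.0ms=0b +428.571ms=3/4b
2) 428.571ms=3/4b +428.571ms=3/4b
3) 857.143ms=3/2b +857.143ms=3/2b
4) 1714.286ms=3b +857.143ms=3/2b
5) 2571.429ms=9/2b +857.143ms=3/2b
6) 3428.571ms=6b +342.857ms=3/5b
7) 3771.429ms=33/5b +685.714ms=6/5b
8) 4457.143ms=39/5b +342.857ms=3/5b
9) 4800.0ms=42/5b +342.857ms=3/5b
Σ=9b of 9 (105bpm 3/8) — PASS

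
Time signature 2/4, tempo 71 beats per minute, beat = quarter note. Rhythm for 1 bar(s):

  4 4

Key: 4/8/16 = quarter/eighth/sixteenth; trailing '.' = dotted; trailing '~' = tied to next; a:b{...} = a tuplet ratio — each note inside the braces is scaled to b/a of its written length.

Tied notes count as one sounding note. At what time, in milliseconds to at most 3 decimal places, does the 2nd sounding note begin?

note 2 onset = 1b = 845.07ms

1. 0.0ms @ 0 + 845.07ms (1)
2. 845.07ms @ 1 + 845.07ms (1)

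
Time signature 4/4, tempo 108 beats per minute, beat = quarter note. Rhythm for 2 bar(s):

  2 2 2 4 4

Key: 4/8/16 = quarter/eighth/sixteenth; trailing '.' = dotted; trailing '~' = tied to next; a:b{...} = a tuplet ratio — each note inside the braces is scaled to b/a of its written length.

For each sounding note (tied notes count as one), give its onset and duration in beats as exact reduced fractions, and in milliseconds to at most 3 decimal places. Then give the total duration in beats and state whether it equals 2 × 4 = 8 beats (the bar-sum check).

1) 0.0ms=0b +1111.111ms=2b
2) 1111.111ms=2b +1111.111ms=2b
3) 2222.222ms=4b +1111.111ms=2b
4) 3333.333ms=6b +555.556ms=1b
5) 3888.889ms=7b +555.556ms=1b
Σ=8b of 8 (108bpm 4/4) — PASS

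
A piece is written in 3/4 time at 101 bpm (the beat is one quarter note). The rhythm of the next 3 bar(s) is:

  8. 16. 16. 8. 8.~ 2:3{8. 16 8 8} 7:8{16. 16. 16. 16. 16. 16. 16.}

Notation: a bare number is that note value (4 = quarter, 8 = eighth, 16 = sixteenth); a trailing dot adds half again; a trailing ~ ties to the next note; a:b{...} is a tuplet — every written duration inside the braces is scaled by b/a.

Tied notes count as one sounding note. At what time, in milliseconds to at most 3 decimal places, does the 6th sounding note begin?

1. 0.0ms @ 0 + 445.545ms (3/4)
2. 445.545ms @ 3/4 + 222.772ms (3/8)
3. 668.317ms @ 9/8 + 222.772ms (3/8)
4. 891.089ms @ 3/2 + 445.545ms (3/4)
5. 1336.634ms @ 9/4 + 1113.861ms (15/8)
6. 2450.495ms @ 33/8 + 222.772ms (3/8)
7. 2673.267ms @ 9/2 + 445.545ms (3/4)
8. 3118.812ms @ 21/4 + 445.545ms (3/4)
9. 3564.356ms @ 6 + 254.597ms (3/7)
10. 3818.953ms @ 45/7 + 254.597ms (3/7)
11. 4073.55ms @ 48/7 + 254.597ms (3/7)
12. 4328.147ms @ 51/7 + 254.597ms (3/7)
13. 4582.744ms @ 54/7 + 254.597ms (3/7)
14. 4837.341ms @ 57/7 + 254.597ms (3/7)
15. 5091.938ms @ 60/7 + 254.597ms (3/7)

note 6 onset = 33/8b = 2450.495ms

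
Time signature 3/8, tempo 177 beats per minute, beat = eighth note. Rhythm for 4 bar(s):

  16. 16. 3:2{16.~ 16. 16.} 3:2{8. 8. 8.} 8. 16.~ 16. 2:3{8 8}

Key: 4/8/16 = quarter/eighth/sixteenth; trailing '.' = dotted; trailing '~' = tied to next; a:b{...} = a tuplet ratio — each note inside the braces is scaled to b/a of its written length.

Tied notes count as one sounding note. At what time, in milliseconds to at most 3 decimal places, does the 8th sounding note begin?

1. 0.0ms @ 0 + 254.237ms (3/4)
2. 254.237ms @ 3/4 + 254.237ms (3/4)
3. 508.475ms @ 3/2 + 338.983ms (1)
4. 847.458ms @ 5/2 + 169.492ms (1/2)
5. 1016.949ms @ 3 + 338.983ms (1)
6. 1355.932ms @ 4 + 338.983ms (1)
7. 1694.915ms @ 5 + 338.983ms (1)
8. 2033.898ms @ 6 + 508.475ms (3/2)
9. 2542.373ms @ 15/2 + 508.475ms (3/2)
10. 3050.847ms @ 9 + 508.475ms (3/2)
11. 3559.322ms @ 21/2 + 508.475ms (3/2)

note 8 onset = 6b = 2033.898ms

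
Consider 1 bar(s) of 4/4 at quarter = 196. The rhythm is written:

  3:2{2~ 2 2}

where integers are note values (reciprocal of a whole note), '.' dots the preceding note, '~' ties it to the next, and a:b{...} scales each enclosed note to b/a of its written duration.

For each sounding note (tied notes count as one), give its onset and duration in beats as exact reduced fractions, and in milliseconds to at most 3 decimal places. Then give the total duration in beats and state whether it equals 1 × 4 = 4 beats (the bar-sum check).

1) 0.0ms=0b +816.327ms=8/3b
2) 816.327ms=8/3b +408.163ms=4/3b
Σ=4b of 4 (196bpm 4/4) — PASS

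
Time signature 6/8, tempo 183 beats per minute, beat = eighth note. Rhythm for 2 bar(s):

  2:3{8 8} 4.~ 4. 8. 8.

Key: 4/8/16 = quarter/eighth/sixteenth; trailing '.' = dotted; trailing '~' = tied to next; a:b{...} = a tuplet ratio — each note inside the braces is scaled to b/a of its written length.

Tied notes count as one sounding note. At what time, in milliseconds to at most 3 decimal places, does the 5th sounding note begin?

1. 0.0ms @ 0 + 491.803ms (3/2)
2. 491.803ms @ 3/2 + 491.803ms (3/2)
3. 983.607ms @ 3 + 1967.213ms (6)
4. 2950.82ms @ 9 + 491.803ms (3/2)
5. 3442.623ms @ 21/2 + 491.803ms (3/2)

note 5 onset = 21/2b = 3442.623ms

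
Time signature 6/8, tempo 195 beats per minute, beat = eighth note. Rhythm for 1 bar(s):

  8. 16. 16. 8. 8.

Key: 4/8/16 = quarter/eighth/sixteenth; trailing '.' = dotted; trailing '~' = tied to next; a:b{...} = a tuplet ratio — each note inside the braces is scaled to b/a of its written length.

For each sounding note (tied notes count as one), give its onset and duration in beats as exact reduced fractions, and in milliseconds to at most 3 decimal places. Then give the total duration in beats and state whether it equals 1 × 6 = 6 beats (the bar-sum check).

1) 0.0ms=0b +461.538ms=3/2b
2) 461.538ms=3/2b +230.769ms=3/4b
3) 692.308ms=9/4b +230.769ms=3/4b
4) 923.077ms=3b +461.538ms=3/2b
5) 1384.615ms=9/2b +461.538ms=3/2b
Σ=6b of 6 (195bpm 6/8) — PASS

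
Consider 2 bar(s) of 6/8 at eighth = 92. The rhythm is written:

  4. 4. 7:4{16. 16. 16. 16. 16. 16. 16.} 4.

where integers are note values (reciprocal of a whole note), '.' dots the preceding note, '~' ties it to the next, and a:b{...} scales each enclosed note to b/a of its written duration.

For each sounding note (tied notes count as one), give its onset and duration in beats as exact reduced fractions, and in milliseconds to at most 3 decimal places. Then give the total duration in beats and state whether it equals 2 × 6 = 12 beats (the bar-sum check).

1) 0.0ms=0b +1956.522ms=3b
2) 1956.522ms=3b +1956.522ms=3b
3) 3913.043ms=6b +279.503ms=3/7b
4) 4192.547ms=45/7b +279.503ms=3/7b
5) 4472.05ms=48/7b +279.503ms=3/7b
6) 4751.553ms=51/7b +279.503ms=3/7b
7) 5031.056ms=54/7b +279.503ms=3/7b
8) 5310.559ms=57/7b +279.503ms=3/7b
9) 5590.062ms=60/7b +279.503ms=3/7b
10) 5869.565ms=9b +1956.522ms=3b
Σ=12b of 12 (92bpm 6/8) — PASS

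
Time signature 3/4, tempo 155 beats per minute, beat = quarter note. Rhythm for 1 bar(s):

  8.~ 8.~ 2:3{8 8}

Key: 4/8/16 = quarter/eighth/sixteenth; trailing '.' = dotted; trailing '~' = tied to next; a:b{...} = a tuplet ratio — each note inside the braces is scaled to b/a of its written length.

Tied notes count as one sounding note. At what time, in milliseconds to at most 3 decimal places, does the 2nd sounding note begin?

1. 0.0ms @ 0 + 870.968ms (9/4)
2. 870.968ms @ 9/4 + 290.323ms (3/4)

note 2 onset = 9/4b = 870.968ms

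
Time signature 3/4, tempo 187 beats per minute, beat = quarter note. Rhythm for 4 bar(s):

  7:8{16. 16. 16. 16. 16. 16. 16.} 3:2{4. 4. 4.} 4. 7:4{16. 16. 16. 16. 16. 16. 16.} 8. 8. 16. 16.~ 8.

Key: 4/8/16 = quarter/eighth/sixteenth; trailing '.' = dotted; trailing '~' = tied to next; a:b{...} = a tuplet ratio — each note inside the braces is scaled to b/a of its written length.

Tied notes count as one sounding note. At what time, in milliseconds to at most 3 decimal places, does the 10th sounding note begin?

note 10 onset = 5b = 1604.278ms

1. 0.0ms @ 0 + 137.51ms (3/7)
2. 137.51ms @ 3/7 + 137.51ms (3/7)
3. 275.019ms @ 6/7 + 137.51ms (3/7)
4. 412.529ms @ 9/7 + 137.51ms (3/7)
5. 550.038ms @ 12/7 + 137.51ms (3/7)
6. 687.548ms @ 15/7 + 137.51ms (3/7)
7. 825.057ms @ 18/7 + 137.51ms (3/7)
8. 962.567ms @ 3 + 320.856ms (1)
9. 1283.422ms @ 4 + 320.856ms (1)
10. 1604.278ms @ 5 + 320.856ms (1)
11. 1925.134ms @ 6 + 481.283ms (3/2)
12. 2406.417ms @ 15/2 + 68.755ms (3/14)
13. 2475.172ms @ 54/7 + 68.755ms (3/14)
14. 2543.927ms @ 111/14 + 68.755ms (3/14)
15. 2612.681ms @ 57/7 + 68.755ms (3/14)
16. 2681.436ms @ 117/14 + 68.755ms (3/14)
17. 2750.191ms @ 60/7 + 68.755ms (3/14)
18. 2818.946ms @ 123/14 + 68.755ms (3/14)
19. 2887.701ms @ 9 + 240.642ms (3/4)
20. 3128.342ms @ 39/4 + 240.642ms (3/4)
21. 3368.984ms @ 21/2 + 120.321ms (3/8)
22. 3489.305ms @ 87/8 + 360.963ms (9/8)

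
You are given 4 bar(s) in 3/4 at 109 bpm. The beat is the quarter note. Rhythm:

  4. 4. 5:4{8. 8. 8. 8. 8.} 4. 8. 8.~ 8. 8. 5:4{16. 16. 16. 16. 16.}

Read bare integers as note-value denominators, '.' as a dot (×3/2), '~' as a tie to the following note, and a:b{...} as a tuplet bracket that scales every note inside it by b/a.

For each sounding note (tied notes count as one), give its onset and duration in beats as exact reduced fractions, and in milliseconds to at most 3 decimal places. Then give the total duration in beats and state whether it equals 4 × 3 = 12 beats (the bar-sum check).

1) 0.0ms=0b +825.688ms=3/2b
2) 825.688ms=3/2b +825.688ms=3/2b
3) 1651.376ms=3b +330.275ms=3/5b
4) 1981.651ms=18/5b +330.275ms=3/5b
5) 2311.927ms=21/5b +330.275ms=3/5b
6) 2642.202ms=24/5b +330.275ms=3/5b
7) 2972.477ms=27/5b +330.275ms=3/5b
8) 3302.752ms=6b +825.688ms=3/2b
9) 4128.44ms=15/2b +412.844ms=3/4b
10) 4541.284ms=33/4b +825.688ms=3/2b
11) 5366.972ms=39/4b +412.844ms=3/4b
12) 5779.817ms=21/2b +165.138ms=3/10b
13) 5944.954ms=54/5b +165.138ms=3/10b
14) 6110.092ms=111/10b +165.138ms=3/10b
15) 6275.229ms=57/5b +165.138ms=3/10b
16) 6440.367ms=117/10b +165.138ms=3/10b
Σ=12b of 12 (109bpm 3/4) — PASS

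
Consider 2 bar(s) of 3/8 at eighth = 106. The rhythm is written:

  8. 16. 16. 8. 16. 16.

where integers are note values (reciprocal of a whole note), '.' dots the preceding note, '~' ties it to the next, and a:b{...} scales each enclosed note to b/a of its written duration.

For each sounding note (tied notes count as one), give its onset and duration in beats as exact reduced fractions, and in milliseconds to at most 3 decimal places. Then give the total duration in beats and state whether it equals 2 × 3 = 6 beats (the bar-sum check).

1) 0.0ms=0b +849.057ms=3/2b
2) 849.057ms=3/2b +424.528ms=3/4b
3) 1273.585ms=9/4b +424.528ms=3/4b
4) 1698.113ms=3b +849.057ms=3/2b
5) 2547.17ms=9/2b +424.528ms=3/4b
6) 2971.698ms=21/4b +424.528ms=3/4b
Σ=6b of 6 (106bpm 3/8) — PASS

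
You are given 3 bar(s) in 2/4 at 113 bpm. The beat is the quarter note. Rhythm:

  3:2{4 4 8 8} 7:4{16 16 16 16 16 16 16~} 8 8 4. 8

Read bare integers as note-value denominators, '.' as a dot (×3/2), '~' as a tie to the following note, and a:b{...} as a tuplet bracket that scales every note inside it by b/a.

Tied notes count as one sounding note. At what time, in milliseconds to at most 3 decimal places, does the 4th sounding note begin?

1. 0.0ms @ 0 + 353.982ms (2/3)
2. 353.982ms @ 2/3 + 353.982ms (2/3)
3. 707.965ms @ 4/3 + 176.991ms (1/3)
4. 884.956ms @ 5/3 + 176.991ms (1/3)
5. 1061.947ms @ 2 + 75.853ms (1/7)
6. 1137.8ms @ 15/7 + 75.853ms (1/7)
7. 1213.654ms @ 16/7 + 75.853ms (1/7)
8. 1289.507ms @ 17/7 + 75.853ms (1/7)
9. 1365.36ms @ 18/7 + 75.853ms (1/7)
10. 1441.214ms @ 19/7 + 75.853ms (1/7)
11. 1517.067ms @ 20/7 + 341.34ms (9/14)
12. 1858.407ms @ 7/2 + 265.487ms (1/2)
13. 2123.894ms @ 4 + 796.46ms (3/2)
14. 2920.354ms @ 11/2 + 265.487ms (1/2)

note 4 onset = 5/3b = 884.956ms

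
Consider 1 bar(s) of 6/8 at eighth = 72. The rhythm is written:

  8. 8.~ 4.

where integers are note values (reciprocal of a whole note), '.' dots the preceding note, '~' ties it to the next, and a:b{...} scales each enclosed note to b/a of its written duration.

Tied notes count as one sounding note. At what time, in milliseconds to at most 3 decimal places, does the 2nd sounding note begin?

note 2 onset = 3/2b = 1250.0ms

1. 0.0ms @ 0 + 1250.0ms (3/2)
2. 1250.0ms @ 3/2 + 3750.0ms (9/2)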